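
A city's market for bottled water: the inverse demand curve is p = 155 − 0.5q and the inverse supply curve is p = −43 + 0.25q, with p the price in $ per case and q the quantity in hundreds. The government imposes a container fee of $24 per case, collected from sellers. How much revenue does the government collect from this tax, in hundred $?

Tax revenue = $5568 hundred.

Inverting to q(p) form: qd = 310 − 2p; qs = 4p + 172.
Without the tax, 310 − 2p = 4p + 172 gives 6p = 138, so p* = $23 and q* = 264.
With the tax collected from sellers, supply shifts: qs = 4(p − 24) + 172.
Solving gives q = 232 with consumers paying $39 and sellers receiving $15 (the $24 wedge).
Revenue = t · Q = 24 · 232 = $5568.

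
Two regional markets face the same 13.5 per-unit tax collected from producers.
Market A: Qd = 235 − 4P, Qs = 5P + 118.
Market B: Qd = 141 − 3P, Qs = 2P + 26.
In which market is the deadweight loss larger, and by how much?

Market A, by 93.15.

Market A: pre-tax P* = 13, Q* = 183; post-tax Q = 153; deadweight loss = 202.5.
Market B: pre-tax P* = 23, Q* = 72; post-tax Q = 55.8; deadweight loss = 109.35.
Difference: 202.5 vs 109.35 → market A is larger by 93.15.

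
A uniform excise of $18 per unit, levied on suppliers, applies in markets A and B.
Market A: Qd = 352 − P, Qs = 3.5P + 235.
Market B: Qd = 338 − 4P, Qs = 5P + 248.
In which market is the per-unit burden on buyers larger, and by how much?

Market A: pre-tax P* = $26, Q* = 326; post-tax Q = 312; per-unit burden on buyers = $14.
Market B: pre-tax P* = $10, Q* = 298; post-tax Q = 258; per-unit burden on buyers = $10.
Difference: $14 vs $10 → market A is larger by $4.

Market A, by $4.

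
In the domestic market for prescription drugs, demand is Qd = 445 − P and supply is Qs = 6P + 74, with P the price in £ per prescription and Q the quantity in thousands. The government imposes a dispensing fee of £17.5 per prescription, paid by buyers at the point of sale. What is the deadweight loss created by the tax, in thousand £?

Without the tax, 445 − P = 6P + 74 gives 7P = 371, so P* = £53 and Q* = 392.
With the tax collected from buyers, demand (in seller-price terms) shifts: Qd = 445 − (P + 17.5).
New equilibrium: buyers pay £68, suppliers receive £50.5, Q = 377. (Wedge: Pb − Ps = 17.5.)
Quantity falls by |ΔQ| = |392 − 377| = 15.
DWL = ½ · t · |ΔQ| = ½ · 17.5 · 15 = £131.25.

Deadweight loss = £131.25 thousand.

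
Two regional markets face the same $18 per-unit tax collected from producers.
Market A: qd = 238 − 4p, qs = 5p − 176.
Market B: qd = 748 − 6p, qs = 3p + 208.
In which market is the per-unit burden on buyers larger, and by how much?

Market A: pre-tax p* = $46, q* = 54; post-tax q = 14; per-unit burden on buyers = $10.
Market B: pre-tax p* = $60, q* = 388; post-tax q = 352; per-unit burden on buyers = $6.
Difference: $10 vs $6 → market A is larger by $4.

Market A, by $4.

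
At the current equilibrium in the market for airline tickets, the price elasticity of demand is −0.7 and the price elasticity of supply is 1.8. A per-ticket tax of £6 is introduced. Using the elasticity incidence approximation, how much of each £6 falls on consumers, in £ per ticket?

Consumers bear ≈ £4.32 per ticket.

Incidence ratio: consumers' share ≈ εs / (εs + |εd|) = 1.8 / (1.8 + 0.7) = 0.72.
So consumers bear ≈ 0.72 × £6 = £4.32; sellers bear £1.68.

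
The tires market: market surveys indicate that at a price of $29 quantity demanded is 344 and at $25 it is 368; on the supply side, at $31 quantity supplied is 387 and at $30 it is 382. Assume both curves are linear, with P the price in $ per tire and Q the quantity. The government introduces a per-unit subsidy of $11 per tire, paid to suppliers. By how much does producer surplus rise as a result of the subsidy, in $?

Demand slope: (368 − 344)/(25 − 29) = -6, so Qd = 518 − 6P.
Supply slope: (382 − 387)/(30 − 31) = 5, so Qs = 5P + 232.
Before the subsidy: set 518 − 6P = 5P + 232 → P* = $26, Q* = 362.
With a per-unit subsidy paid to suppliers, each receives P + 11 per unit sold, so supply becomes Qs = 5(P + 11) + 232.
New equilibrium: consumers pay $21, suppliers receive $32, Q = 392. (Wedge: Pb − Ps = −11.)
ΔPS is the trapezoid between Q = 392 and Q = 362 of height $6: ½ · (362 + 392) · 6 = $2262.

Producer surplus rises by $2262.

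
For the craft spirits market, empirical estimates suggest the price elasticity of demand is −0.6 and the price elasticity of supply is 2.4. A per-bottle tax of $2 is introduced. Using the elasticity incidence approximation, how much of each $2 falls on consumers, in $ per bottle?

Consumers bear ≈ $1.6 per bottle.

Incidence ratio: consumers' share ≈ εs / (εs + |εd|) = 2.4 / (2.4 + 0.6) = 0.8.
So consumers bear ≈ 0.8 × $2 = $1.6; producers bear $0.4.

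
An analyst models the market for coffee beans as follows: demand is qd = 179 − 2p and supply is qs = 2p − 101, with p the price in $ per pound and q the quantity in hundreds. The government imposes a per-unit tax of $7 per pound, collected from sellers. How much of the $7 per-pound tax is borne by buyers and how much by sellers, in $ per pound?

Before the tax: set 179 − 2p = 2p − 101 → p* = $70, q* = 39.
With the tax collected from sellers, supply shifts: qs = 2(p − 7) − 101.
New equilibrium: buyers pay $73.5, sellers receive $66.5, q = 32. (Wedge: pb − ps = 7.)
Burden on buyers: $3.5; on sellers: $3.5. (They sum to $7.)

Buyers bear $3.5 per pound; sellers bear $3.5 per pound.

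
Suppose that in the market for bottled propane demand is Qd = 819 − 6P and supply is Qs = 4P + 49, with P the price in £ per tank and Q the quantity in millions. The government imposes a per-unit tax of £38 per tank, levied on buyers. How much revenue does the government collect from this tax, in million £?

Before the tax: set 819 − 6P = 4P + 49 → P* = £77, Q* = 357.
With the tax collected from buyers, demand (in seller-price terms) shifts: Qd = 819 − 6(P + 38).
New equilibrium: buyers pay £92.2, suppliers receive £54.2, Q = 265.8. (Wedge: Pb − Ps = 38.)
Revenue = t · Q = 38 · 265.8 = £10100.4.

Tax revenue = £10100.4 million.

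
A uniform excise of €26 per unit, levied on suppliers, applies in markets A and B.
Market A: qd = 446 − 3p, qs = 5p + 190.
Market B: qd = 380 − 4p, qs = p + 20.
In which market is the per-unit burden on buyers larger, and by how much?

Market A, by €11.05.

Market A: pre-tax p* = €32, q* = 350; post-tax q = 301.25; per-unit burden on buyers = €16.25.
Market B: pre-tax p* = €72, q* = 92; post-tax q = 71.2; per-unit burden on buyers = €5.2.
Difference: €16.25 vs €5.2 → market A is larger by €11.05.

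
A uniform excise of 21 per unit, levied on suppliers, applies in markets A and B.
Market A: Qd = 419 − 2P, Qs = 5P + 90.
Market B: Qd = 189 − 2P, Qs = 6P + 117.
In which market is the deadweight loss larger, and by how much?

Market B, by 15.75.

Market A: pre-tax P* = 47, Q* = 325; post-tax Q = 295; deadweight loss = 315.
Market B: pre-tax P* = 9, Q* = 171; post-tax Q = 139.5; deadweight loss = 330.75.
Difference: 315 vs 330.75 → market B is larger by 15.75.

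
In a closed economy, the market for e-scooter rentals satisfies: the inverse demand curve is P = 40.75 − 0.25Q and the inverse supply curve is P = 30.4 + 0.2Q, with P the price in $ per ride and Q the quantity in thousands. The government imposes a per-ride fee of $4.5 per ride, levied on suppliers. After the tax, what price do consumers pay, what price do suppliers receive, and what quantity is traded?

Inverting to Q(P) form: Qd = 163 − 4P; Qs = 5P − 152.
Without the tax, 163 − 4P = 5P − 152 gives 9P = 315, so P* = $35 and Q* = 23.
With the tax collected from suppliers, supply shifts: Qs = 5(P − 4.5) − 152.
Solving gives Q = 13 with consumers paying $37.5 and suppliers receiving $33 (the $4.5 wedge).
The less price-elastic side of the market bears the larger share of a per-unit tax.

Consumers pay $37.5; suppliers receive $33; quantity = 13.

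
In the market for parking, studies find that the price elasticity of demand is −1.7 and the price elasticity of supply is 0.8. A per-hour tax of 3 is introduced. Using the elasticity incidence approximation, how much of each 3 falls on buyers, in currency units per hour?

Incidence ratio: buyers' share ≈ εs / (εs + |εd|) = 0.8 / (0.8 + 1.7) = 0.32.
So buyers bear ≈ 0.32 × 3 = 0.96; suppliers bear 2.04.

Buyers bear ≈ 0.96 per hour.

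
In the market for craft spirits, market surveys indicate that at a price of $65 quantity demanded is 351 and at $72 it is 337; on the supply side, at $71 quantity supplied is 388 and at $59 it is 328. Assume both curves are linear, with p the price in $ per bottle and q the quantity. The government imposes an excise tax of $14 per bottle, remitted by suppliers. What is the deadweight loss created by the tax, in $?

Demand slope: (337 − 351)/(72 − 65) = -2, so qd = 481 − 2p.
Supply slope: (328 − 388)/(59 − 71) = 5, so qs = 5p + 33.
Before the tax: set 481 − 2p = 5p + 33 → p* = $64, q* = 353.
With the tax collected from suppliers, supply shifts: qs = 5(p − 14) + 33.
Solving gives q = 333 with buyers paying $74 and suppliers receiving $60 (the $14 wedge).
Quantity falls by |ΔQ| = |353 − 333| = 20.
DWL = ½ · t · |ΔQ| = ½ · 14 · 20 = $140.

Deadweight loss = $140.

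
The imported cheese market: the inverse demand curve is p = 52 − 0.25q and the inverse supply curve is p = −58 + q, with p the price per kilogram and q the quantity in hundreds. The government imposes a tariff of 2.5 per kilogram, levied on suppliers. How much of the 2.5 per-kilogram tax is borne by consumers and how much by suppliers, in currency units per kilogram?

Consumers bear 0.5 per kilogram; suppliers bear 2 per kilogram.

Rewrite in direct form: qd = 208 − 4p and qs = p + 58.
Before the tax: set 208 − 4p = p + 58 → p* = 30, q* = 88.
With the tax collected from suppliers, supply shifts: qs = (p − 2.5) + 58.
Solving gives q = 86 with consumers paying 30.5 and suppliers receiving 28 (the 2.5 wedge).
Burden on consumers: 0.5; on suppliers: 2. (They sum to 2.5.)
The less price-elastic side of the market bears the larger share of a per-unit tax.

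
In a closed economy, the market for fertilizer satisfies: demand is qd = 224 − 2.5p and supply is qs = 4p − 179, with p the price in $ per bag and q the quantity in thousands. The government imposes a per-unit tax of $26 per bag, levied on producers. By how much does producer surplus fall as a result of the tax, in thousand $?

Producer surplus falls by $490 thousand.

Without the tax, 224 − 2.5p = 4p − 179 gives 6.5p = 403, so p* = $62 and q* = 69.
With the tax collected from producers, supply shifts: qs = 4(p − 26) − 179.
Solving gives q = 29 with buyers paying $78 and producers receiving $52 (the $26 wedge).
ΔPS is the trapezoid between Q = 29 and Q = 69 of height $10: ½ · (69 + 29) · 10 = $490.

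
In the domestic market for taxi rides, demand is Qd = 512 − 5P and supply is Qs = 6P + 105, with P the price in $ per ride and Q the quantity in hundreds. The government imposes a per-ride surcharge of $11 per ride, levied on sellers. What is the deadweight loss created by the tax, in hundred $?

Deadweight loss = $165 hundred.

Without the tax, 512 − 5P = 6P + 105 gives 11P = 407, so P* = $37 and Q* = 327.
With the tax collected from sellers, supply shifts: Qs = 6(P − 11) + 105.
New equilibrium: buyers pay $43, sellers receive $32, Q = 297. (Wedge: Pb − Ps = 11.)
Quantity falls by |ΔQ| = |327 − 297| = 30.
DWL = ½ · t · |ΔQ| = ½ · 11 · 30 = $165.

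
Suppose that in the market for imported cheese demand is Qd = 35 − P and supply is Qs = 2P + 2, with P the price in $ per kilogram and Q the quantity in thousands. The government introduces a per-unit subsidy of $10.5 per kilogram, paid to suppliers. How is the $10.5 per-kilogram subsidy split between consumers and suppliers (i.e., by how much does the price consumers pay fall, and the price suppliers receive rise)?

Without the subsidy, 35 − P = 2P + 2 gives 3P = 33, so P* = $11 and Q* = 24.
With a per-unit subsidy paid to suppliers, each receives P + 10.5 per unit sold, so supply becomes Qs = 2(P + 10.5) + 2.
New equilibrium: consumers pay $4, suppliers receive $14.5, Q = 31. (Wedge: Pb − Ps = −10.5.)
Gain to consumers: $7; to suppliers: $3.5. (They sum to $10.5.)

Consumers gain $7 per kilogram; suppliers gain $3.5 per kilogram.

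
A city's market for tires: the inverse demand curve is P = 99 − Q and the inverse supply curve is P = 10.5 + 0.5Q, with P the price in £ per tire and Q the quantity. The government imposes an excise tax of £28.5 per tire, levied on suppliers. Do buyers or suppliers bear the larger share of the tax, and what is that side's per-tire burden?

Buyers bear the larger share: £19 per tire.

Rewrite in direct form: Qd = 99 − P and Qs = 2P − 21.
Before the tax: set 99 − P = 2P − 21 → P* = £40, Q* = 59.
With the tax collected from suppliers, supply shifts: Qs = 2(P − 28.5) − 21.
New equilibrium: buyers pay £59, suppliers receive £30.5, Q = 40. (Wedge: Pb − Ps = 28.5.)
Per-tire burden: buyers £19, suppliers £9.5.
Buyers take the larger share because demand is less price-elastic here (demand slope 1 vs supply slope 2).
The less price-elastic side of the market bears the larger share of a per-unit tax.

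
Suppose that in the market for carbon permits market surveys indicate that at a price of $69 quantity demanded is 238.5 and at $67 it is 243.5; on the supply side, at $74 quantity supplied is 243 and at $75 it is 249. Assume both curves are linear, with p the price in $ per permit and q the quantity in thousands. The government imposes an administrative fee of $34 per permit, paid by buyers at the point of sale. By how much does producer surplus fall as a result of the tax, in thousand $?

Demand slope: (243.5 − 238.5)/(67 − 69) = -2.5, so qd = 411 − 2.5p.
Supply slope: (249 − 243)/(75 − 74) = 6, so qs = 6p − 201.
Before the tax: set 411 − 2.5p = 6p − 201 → p* = $72, q* = 231.
With the tax collected from buyers, demand (in seller-price terms) shifts: qd = 411 − 2.5(p + 34).
New equilibrium: buyers pay $96, suppliers receive $62, q = 171. (Wedge: pb − ps = 34.)
ΔPS is the trapezoid between Q = 171 and Q = 231 of height $10: ½ · (231 + 171) · 10 = $2010.

Producer surplus falls by $2010 thousand.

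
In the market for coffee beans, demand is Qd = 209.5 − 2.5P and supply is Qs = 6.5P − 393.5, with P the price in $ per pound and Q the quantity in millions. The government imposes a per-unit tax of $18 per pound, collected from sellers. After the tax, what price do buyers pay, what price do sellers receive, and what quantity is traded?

Buyers pay $80; sellers receive $62; quantity = 9.5.

Without the tax, 209.5 − 2.5P = 6.5P − 393.5 gives 9P = 603, so P* = $67 and Q* = 42.
With the tax collected from sellers, supply shifts: Qs = 6.5(P − 18) − 393.5.
Solving gives Q = 9.5 with buyers paying $80 and sellers receiving $62 (the $18 wedge).
The less price-elastic side of the market bears the larger share of a per-unit tax.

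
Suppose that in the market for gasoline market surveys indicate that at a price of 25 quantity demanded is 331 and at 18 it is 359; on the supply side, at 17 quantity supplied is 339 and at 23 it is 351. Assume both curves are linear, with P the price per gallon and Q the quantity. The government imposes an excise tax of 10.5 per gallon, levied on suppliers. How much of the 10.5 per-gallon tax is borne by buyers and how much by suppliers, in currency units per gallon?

Buyers bear 3.5 per gallon; suppliers bear 7 per gallon.

Demand slope: (359 − 331)/(18 − 25) = -4, so Qd = 431 − 4P.
Supply slope: (351 − 339)/(23 − 17) = 2, so Qs = 2P + 305.
Before the tax: set 431 − 4P = 2P + 305 → P* = 21, Q* = 347.
With the tax collected from suppliers, supply shifts: Qs = 2(P − 10.5) + 305.
Solving gives Q = 333 with buyers paying 24.5 and suppliers receiving 14 (the 10.5 wedge).
Burden on buyers: 3.5; on suppliers: 7. (They sum to 10.5.)
The less price-elastic side of the market bears the larger share of a per-unit tax.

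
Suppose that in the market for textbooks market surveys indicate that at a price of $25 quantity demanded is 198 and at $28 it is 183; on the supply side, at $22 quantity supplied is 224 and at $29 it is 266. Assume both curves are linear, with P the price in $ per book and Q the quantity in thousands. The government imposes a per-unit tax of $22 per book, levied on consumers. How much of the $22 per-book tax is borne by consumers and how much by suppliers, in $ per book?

Demand slope: (183 − 198)/(28 − 25) = -5, so Qd = 323 − 5P.
Supply slope: (266 − 224)/(29 − 22) = 6, so Qs = 6P + 92.
Before the tax: set 323 − 5P = 6P + 92 → P* = $21, Q* = 218.
With the tax collected from consumers, demand (in seller-price terms) shifts: Qd = 323 − 5(P + 22).
New equilibrium: consumers pay $33, suppliers receive $11, Q = 158. (Wedge: Pb − Ps = 22.)
Burden on consumers: $12; on suppliers: $10. (They sum to $22.)
The less price-elastic side of the market bears the larger share of a per-unit tax.

Consumers bear $12 per book; suppliers bear $10 per book.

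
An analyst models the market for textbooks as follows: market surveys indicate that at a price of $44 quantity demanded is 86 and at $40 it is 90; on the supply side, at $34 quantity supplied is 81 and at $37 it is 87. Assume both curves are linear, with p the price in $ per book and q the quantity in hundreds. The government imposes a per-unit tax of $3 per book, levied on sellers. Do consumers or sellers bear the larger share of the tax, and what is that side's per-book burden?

Consumers bear the larger share: $2 per book.

Demand slope: (90 − 86)/(40 − 44) = -1, so qd = 130 − p.
Supply slope: (87 − 81)/(37 − 34) = 2, so qs = 2p + 13.
Before the tax: set 130 − p = 2p + 13 → p* = $39, q* = 91.
With the tax collected from sellers, supply shifts: qs = 2(p − 3) + 13.
Solving gives q = 89 with consumers paying $41 and sellers receiving $38 (the $3 wedge).
Per-book burden: consumers $2, sellers $1.
Consumers take the larger share because demand is less price-elastic here (demand slope 1 vs supply slope 2).
The less price-elastic side of the market bears the larger share of a per-unit tax.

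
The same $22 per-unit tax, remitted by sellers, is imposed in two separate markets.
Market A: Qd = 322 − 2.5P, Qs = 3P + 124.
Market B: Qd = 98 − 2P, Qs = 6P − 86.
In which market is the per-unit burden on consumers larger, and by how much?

Market B, by $4.5.

Market A: pre-tax P* = $36, Q* = 232; post-tax Q = 202; per-unit burden on consumers = $12.
Market B: pre-tax P* = $23, Q* = 52; post-tax Q = 19; per-unit burden on consumers = $16.5.
Difference: $12 vs $16.5 → market B is larger by $4.5.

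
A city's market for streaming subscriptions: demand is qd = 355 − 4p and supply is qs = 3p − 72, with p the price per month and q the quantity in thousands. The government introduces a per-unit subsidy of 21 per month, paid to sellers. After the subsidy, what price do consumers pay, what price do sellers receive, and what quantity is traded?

Before the subsidy: set 355 − 4p = 3p − 72 → p* = 61, q* = 111.
With a per-unit subsidy paid to sellers, each receives p + 21 per unit sold, so supply becomes qs = 3(p + 21) − 72.
New equilibrium: consumers pay 52, sellers receive 73, q = 147. (Wedge: pb − ps = −21.)

Consumers pay 52; sellers receive 73; quantity = 147.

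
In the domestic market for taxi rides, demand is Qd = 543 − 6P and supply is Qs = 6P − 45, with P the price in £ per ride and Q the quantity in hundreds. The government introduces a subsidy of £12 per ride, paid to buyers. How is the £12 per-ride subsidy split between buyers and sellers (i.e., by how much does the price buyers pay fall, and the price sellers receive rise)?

Before the subsidy: set 543 − 6P = 6P − 45 → P* = £49, Q* = 249.
With a per-unit subsidy paid to buyers, each effectively pays P − 12, so demand becomes Qd = 543 − 6(P − 12).
New equilibrium: buyers pay £43, sellers receive £55, Q = 285. (Wedge: Pb − Ps = −12.)
Gain to buyers: £6; to sellers: £6. (They sum to £12.)

Buyers gain £6 per ride; sellers gain £6 per ride.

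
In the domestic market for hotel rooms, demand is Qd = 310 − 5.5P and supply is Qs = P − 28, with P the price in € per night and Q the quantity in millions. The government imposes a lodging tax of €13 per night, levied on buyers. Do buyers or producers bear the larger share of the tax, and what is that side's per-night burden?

Before the tax: set 310 − 5.5P = P − 28 → P* = €52, Q* = 24.
With the tax collected from buyers, demand (in seller-price terms) shifts: Qd = 310 − 5.5(P + 13).
New equilibrium: buyers pay €54, producers receive €41, Q = 13. (Wedge: Pb − Ps = 13.)
Per-night burden: buyers €2, producers €11.
Producers take the larger share because supply is less price-elastic here (demand slope 5.5 vs supply slope 1).

Producers bear the larger share: €11 per night.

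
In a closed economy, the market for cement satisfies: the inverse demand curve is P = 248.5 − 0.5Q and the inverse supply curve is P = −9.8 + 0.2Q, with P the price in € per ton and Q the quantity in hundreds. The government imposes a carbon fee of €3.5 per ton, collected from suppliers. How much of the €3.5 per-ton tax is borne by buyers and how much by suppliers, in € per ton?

Buyers bear €2.5 per ton; suppliers bear €1 per ton.

Inverting to Q(P) form: Qd = 497 − 2P; Qs = 5P + 49.
Before the tax: set 497 − 2P = 5P + 49 → P* = €64, Q* = 369.
With the tax collected from suppliers, supply shifts: Qs = 5(P − 3.5) + 49.
New equilibrium: buyers pay €66.5, suppliers receive €63, Q = 364. (Wedge: Pb − Ps = 3.5.)
Burden on buyers: €2.5; on suppliers: €1. (They sum to €3.5.)
The less price-elastic side of the market bears the larger share of a per-unit tax.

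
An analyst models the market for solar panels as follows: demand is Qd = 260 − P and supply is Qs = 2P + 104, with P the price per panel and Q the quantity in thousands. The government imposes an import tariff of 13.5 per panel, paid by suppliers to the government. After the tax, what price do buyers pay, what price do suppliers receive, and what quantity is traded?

Buyers pay 61; suppliers receive 47.5; quantity = 199.

Without the tax, 260 − P = 2P + 104 gives 3P = 156, so P* = 52 and Q* = 208.
With the tax collected from suppliers, supply shifts: Qs = 2(P − 13.5) + 104.
New equilibrium: buyers pay 61, suppliers receive 47.5, Q = 199. (Wedge: Pb − Ps = 13.5.)
The less price-elastic side of the market bears the larger share of a per-unit tax.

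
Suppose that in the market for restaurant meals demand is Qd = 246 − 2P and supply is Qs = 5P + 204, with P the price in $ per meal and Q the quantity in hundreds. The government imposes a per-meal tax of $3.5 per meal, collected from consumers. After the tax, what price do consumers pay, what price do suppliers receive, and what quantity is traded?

Without the tax, 246 − 2P = 5P + 204 gives 7P = 42, so P* = $6 and Q* = 234.
With the tax collected from consumers, demand (in seller-price terms) shifts: Qd = 246 − 2(P + 3.5).
New equilibrium: consumers pay $8.5, suppliers receive $5, Q = 229. (Wedge: Pb − Ps = 3.5.)
The less price-elastic side of the market bears the larger share of a per-unit tax.

Consumers pay $8.5; suppliers receive $5; quantity = 229.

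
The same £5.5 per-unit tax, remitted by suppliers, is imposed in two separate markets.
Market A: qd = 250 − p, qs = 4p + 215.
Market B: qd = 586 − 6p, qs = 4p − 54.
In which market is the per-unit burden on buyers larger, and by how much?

Market A, by £2.2.

Market A: pre-tax p* = £7, q* = 243; post-tax q = 238.6; per-unit burden on buyers = £4.4.
Market B: pre-tax p* = £64, q* = 202; post-tax q = 188.8; per-unit burden on buyers = £2.2.
Difference: £4.4 vs £2.2 → market A is larger by £2.2.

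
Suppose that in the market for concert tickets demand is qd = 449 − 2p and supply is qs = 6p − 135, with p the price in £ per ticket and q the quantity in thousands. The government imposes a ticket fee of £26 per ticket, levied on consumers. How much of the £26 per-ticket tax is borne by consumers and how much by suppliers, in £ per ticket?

Consumers bear £19.5 per ticket; suppliers bear £6.5 per ticket.

Before the tax: set 449 − 2p = 6p − 135 → p* = £73, q* = 303.
With the tax collected from consumers, demand (in seller-price terms) shifts: qd = 449 − 2(p + 26).
New equilibrium: consumers pay £92.5, suppliers receive £66.5, q = 264. (Wedge: pb − ps = 26.)
Burden on consumers: £19.5; on suppliers: £6.5. (They sum to £26.)
The less price-elastic side of the market bears the larger share of a per-unit tax.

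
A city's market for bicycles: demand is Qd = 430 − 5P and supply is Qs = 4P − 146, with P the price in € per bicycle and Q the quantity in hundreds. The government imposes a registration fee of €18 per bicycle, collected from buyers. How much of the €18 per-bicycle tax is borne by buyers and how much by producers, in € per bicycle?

Without the tax, 430 − 5P = 4P − 146 gives 9P = 576, so P* = €64 and Q* = 110.
With the tax collected from buyers, demand (in seller-price terms) shifts: Qd = 430 − 5(P + 18).
Solving gives Q = 70 with buyers paying €72 and producers receiving €54 (the €18 wedge).
Burden on buyers: €8; on producers: €10. (They sum to €18.)

Buyers bear €8 per bicycle; producers bear €10 per bicycle.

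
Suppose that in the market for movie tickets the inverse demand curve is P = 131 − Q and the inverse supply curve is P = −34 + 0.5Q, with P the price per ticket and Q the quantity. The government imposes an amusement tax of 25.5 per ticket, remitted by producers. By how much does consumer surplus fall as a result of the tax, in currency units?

Consumer surplus falls by 1725.5.

Inverting to Q(P) form: Qd = 131 − P; Qs = 2P + 68.
Before the tax: set 131 − P = 2P + 68 → P* = 21, Q* = 110.
With the tax collected from producers, supply shifts: Qs = 2(P − 25.5) + 68.
New equilibrium: buyers pay 38, producers receive 12.5, Q = 93. (Wedge: Pb − Ps = 25.5.)
ΔCS is the trapezoid between Q = 93 and Q = 110 of height 17: ½ · (110 + 93) · 17 = 1725.5.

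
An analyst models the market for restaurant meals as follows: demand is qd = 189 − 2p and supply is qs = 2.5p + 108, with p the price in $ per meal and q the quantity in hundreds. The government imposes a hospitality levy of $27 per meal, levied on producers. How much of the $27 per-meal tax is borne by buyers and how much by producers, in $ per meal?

Without the tax, 189 − 2p = 2.5p + 108 gives 4.5p = 81, so p* = $18 and q* = 153.
With the tax collected from producers, supply shifts: qs = 2.5(p − 27) + 108.
Solving gives q = 123 with buyers paying $33 and producers receiving $6 (the $27 wedge).
Burden on buyers: $15; on producers: $12. (They sum to $27.)
The less price-elastic side of the market bears the larger share of a per-unit tax.

Buyers bear $15 per meal; producers bear $12 per meal.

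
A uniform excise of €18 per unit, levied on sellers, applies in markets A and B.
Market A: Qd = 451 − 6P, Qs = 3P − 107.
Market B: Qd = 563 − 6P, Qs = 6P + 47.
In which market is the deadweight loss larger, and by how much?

Market A: pre-tax P* = €62, Q* = 79; post-tax Q = 43; deadweight loss = €324.
Market B: pre-tax P* = €43, Q* = 305; post-tax Q = 251; deadweight loss = €486.
Difference: €324 vs €486 → market B is larger by €162.

Market B, by €162.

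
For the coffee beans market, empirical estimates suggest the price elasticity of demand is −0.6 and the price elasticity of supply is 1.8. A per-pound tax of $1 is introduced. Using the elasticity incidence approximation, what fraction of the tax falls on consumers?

Consumers' share ≈ 0.75.

Incidence ratio: consumers' share ≈ εs / (εs + |εd|) = 1.8 / (1.8 + 0.6) = 0.75.
Supply is the more elastic side, so consumers bear the larger share.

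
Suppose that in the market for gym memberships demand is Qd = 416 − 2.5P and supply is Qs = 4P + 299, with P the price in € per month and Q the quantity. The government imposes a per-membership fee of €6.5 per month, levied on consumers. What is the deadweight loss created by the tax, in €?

Deadweight loss = €32.5.

Before the tax: set 416 − 2.5P = 4P + 299 → P* = €18, Q* = 371.
With the tax collected from consumers, demand (in seller-price terms) shifts: Qd = 416 − 2.5(P + 6.5).
New equilibrium: consumers pay €22, suppliers receive €15.5, Q = 361. (Wedge: Pb − Ps = 6.5.)
Quantity falls by |ΔQ| = |371 − 361| = 10.
DWL = ½ · t · |ΔQ| = ½ · 6.5 · 10 = €32.5.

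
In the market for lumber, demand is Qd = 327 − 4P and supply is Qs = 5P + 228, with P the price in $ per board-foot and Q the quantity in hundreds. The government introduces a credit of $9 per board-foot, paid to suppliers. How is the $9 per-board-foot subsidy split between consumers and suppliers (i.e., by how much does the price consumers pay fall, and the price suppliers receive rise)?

Without the subsidy, 327 − 4P = 5P + 228 gives 9P = 99, so P* = $11 and Q* = 283.
With a per-unit subsidy paid to suppliers, each receives P + 9 per unit sold, so supply becomes Qs = 5(P + 9) + 228.
Solving gives Q = 303 with consumers paying $6 and suppliers receiving $15 (the $9 wedge).
Gain to consumers: $5; to suppliers: $4. (They sum to $9.)

Consumers gain $5 per board-foot; suppliers gain $4 per board-foot.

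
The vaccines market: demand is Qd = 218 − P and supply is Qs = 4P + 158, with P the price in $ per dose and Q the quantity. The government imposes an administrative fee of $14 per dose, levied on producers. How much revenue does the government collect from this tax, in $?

Before the tax: set 218 − P = 4P + 158 → P* = $12, Q* = 206.
With the tax collected from producers, supply shifts: Qs = 4(P − 14) + 158.
New equilibrium: consumers pay $23.2, producers receive $9.2, Q = 194.8. (Wedge: Pb − Ps = 14.)
Revenue = t · Q = 14 · 194.8 = $2727.2.

Tax revenue = $2727.2.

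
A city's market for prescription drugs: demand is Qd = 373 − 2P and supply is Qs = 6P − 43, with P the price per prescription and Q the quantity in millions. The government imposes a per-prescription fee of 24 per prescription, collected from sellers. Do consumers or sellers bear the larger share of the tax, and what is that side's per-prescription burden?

Before the tax: set 373 − 2P = 6P − 43 → P* = 52, Q* = 269.
With the tax collected from sellers, supply shifts: Qs = 6(P − 24) − 43.
New equilibrium: consumers pay 70, sellers receive 46, Q = 233. (Wedge: Pb − Ps = 24.)
Per-prescription burden: consumers 18, sellers 6.
Consumers take the larger share because demand is less price-elastic here (demand slope 2 vs supply slope 6).
The less price-elastic side of the market bears the larger share of a per-unit tax.

Consumers bear the larger share: 18 per prescription.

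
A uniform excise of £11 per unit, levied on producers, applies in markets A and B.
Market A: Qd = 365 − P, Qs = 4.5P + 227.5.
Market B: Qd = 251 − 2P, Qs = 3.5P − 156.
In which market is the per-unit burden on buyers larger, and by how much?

Market A, by £2.

Market A: pre-tax P* = £25, Q* = 340; post-tax Q = 331; per-unit burden on buyers = £9.
Market B: pre-tax P* = £74, Q* = 103; post-tax Q = 89; per-unit burden on buyers = £7.
Difference: £9 vs £7 → market A is larger by £2.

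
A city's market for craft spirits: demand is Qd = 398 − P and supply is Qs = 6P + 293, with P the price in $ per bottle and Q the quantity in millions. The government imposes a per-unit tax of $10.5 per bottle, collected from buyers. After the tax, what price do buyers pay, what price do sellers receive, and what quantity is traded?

Before the tax: set 398 − P = 6P + 293 → P* = $15, Q* = 383.
With the tax collected from buyers, demand (in seller-price terms) shifts: Qd = 398 − (P + 10.5).
Solving gives Q = 374 with buyers paying $24 and sellers receiving $13.5 (the $10.5 wedge).

Buyers pay $24; sellers receive $13.5; quantity = 374.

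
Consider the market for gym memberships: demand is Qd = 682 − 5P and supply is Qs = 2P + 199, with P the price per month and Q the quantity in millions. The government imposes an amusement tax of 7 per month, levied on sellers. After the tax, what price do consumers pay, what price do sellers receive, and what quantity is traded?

Consumers pay 71; sellers receive 64; quantity = 327.

Before the tax: set 682 − 5P = 2P + 199 → P* = 69, Q* = 337.
With the tax collected from sellers, supply shifts: Qs = 2(P − 7) + 199.
New equilibrium: consumers pay 71, sellers receive 64, Q = 327. (Wedge: Pb − Ps = 7.)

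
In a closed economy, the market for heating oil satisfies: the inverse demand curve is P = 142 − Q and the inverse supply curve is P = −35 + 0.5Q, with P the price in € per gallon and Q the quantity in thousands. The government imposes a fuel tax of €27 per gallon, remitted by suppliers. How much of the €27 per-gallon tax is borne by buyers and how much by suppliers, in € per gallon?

Inverting to Q(P) form: Qd = 142 − P; Qs = 2P + 70.
Without the tax, 142 − P = 2P + 70 gives 3P = 72, so P* = €24 and Q* = 118.
With the tax collected from suppliers, supply shifts: Qs = 2(P − 27) + 70.
New equilibrium: buyers pay €42, suppliers receive €15, Q = 100. (Wedge: Pb − Ps = 27.)
Burden on buyers: €18; on suppliers: €9. (They sum to €27.)

Buyers bear €18 per gallon; suppliers bear €9 per gallon.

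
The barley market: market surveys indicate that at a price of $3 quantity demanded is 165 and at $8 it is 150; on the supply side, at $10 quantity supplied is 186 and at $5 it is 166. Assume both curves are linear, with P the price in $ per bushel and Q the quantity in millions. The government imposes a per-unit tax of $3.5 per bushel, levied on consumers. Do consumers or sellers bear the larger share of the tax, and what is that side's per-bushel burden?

Demand slope: (150 − 165)/(8 − 3) = -3, so Qd = 174 − 3P.
Supply slope: (166 − 186)/(5 − 10) = 4, so Qs = 4P + 146.
Before the tax: set 174 − 3P = 4P + 146 → P* = $4, Q* = 162.
With the tax collected from consumers, demand (in seller-price terms) shifts: Qd = 174 − 3(P + 3.5).
Solving gives Q = 156 with consumers paying $6 and sellers receiving $2.5 (the $3.5 wedge).
Per-bushel burden: consumers $2, sellers $1.5.
Consumers take the larger share because demand is less price-elastic here (demand slope 3 vs supply slope 4).

Consumers bear the larger share: $2 per bushel.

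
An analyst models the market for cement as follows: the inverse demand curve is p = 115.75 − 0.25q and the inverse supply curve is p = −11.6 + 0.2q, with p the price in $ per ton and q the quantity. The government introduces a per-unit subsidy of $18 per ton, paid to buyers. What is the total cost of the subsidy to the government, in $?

Rewrite in direct form: qd = 463 − 4p and qs = 5p + 58.
Before the subsidy: set 463 − 4p = 5p + 58 → p* = $45, q* = 283.
With a per-unit subsidy paid to buyers, each effectively pays p − 18, so demand becomes qd = 463 − 4(p − 18).
Solving gives q = 323 with buyers paying $35 and sellers receiving $53 (the $18 wedge).
Outlay = t · Q = 18 · 323 = $5814.

Government outlay = $5814.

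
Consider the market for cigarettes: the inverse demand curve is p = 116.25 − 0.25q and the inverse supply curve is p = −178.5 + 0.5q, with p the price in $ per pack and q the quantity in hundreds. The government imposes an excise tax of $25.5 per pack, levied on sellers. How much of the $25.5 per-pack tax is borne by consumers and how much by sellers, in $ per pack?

Consumers bear $8.5 per pack; sellers bear $17 per pack.

Rewrite in direct form: qd = 465 − 4p and qs = 2p + 357.
Without the tax, 465 − 4p = 2p + 357 gives 6p = 108, so p* = $18 and q* = 393.
With the tax collected from sellers, supply shifts: qs = 2(p − 25.5) + 357.
Solving gives q = 359 with consumers paying $26.5 and sellers receiving $1 (the $25.5 wedge).
Burden on consumers: $8.5; on sellers: $17. (They sum to $25.5.)
The less price-elastic side of the market bears the larger share of a per-unit tax.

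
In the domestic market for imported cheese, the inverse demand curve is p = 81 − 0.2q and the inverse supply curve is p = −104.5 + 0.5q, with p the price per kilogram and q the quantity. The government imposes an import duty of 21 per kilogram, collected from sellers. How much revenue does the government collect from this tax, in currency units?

Tax revenue = 4935.

Rewrite in direct form: qd = 405 − 5p and qs = 2p + 209.
Before the tax: set 405 − 5p = 2p + 209 → p* = 28, q* = 265.
With the tax collected from sellers, supply shifts: qs = 2(p − 21) + 209.
Solving gives q = 235 with consumers paying 34 and sellers receiving 13 (the 21 wedge).
Revenue = t · Q = 21 · 235 = 4935.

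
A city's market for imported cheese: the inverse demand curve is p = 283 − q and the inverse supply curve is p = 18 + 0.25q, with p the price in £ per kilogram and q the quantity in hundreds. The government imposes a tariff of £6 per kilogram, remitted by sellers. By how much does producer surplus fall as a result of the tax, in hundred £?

Inverting to q(p) form: qd = 283 − p; qs = 4p − 72.
Before the tax: set 283 − p = 4p − 72 → p* = £71, q* = 212.
With the tax collected from sellers, supply shifts: qs = 4(p − 6) − 72.
New equilibrium: buyers pay £75.8, sellers receive £69.8, q = 207.2. (Wedge: pb − ps = 6.)
ΔPS is the trapezoid between Q = 207.2 and Q = 212 of height £1.2: ½ · (212 + 207.2) · 1.2 = £251.52.

Producer surplus falls by £251.52 hundred.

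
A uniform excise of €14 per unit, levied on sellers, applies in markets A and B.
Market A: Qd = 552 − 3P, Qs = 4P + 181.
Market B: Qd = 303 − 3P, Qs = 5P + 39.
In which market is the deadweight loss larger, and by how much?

Market A: pre-tax P* = €53, Q* = 393; post-tax Q = 369; deadweight loss = €168.
Market B: pre-tax P* = €33, Q* = 204; post-tax Q = 177.75; deadweight loss = €183.75.
Difference: €168 vs €183.75 → market B is larger by €15.75.

Market B, by €15.75.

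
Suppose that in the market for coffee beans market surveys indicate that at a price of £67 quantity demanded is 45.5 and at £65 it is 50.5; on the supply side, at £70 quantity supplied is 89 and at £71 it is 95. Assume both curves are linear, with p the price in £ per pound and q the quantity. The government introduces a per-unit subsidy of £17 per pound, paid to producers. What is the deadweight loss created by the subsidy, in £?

Demand slope: (50.5 − 45.5)/(65 − 67) = -2.5, so qd = 213 − 2.5p.
Supply slope: (95 − 89)/(71 − 70) = 6, so qs = 6p − 331.
Without the subsidy, 213 − 2.5p = 6p − 331 gives 8.5p = 544, so p* = £64 and q* = 53.
With a per-unit subsidy paid to producers, each receives p + 17 per unit sold, so supply becomes qs = 6(p + 17) − 331.
Solving gives q = 83 with consumers paying £52 and producers receiving £69 (the £17 wedge).
Quantity rises by |ΔQ| = |53 − 83| = 30.
DWL = ½ · t · |ΔQ| = ½ · 17 · 30 = £255.

Deadweight loss = £255.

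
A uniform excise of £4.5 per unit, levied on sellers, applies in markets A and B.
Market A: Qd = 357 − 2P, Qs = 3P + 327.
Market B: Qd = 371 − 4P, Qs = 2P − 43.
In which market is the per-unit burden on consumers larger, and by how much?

Market A: pre-tax P* = £6, Q* = 345; post-tax Q = 339.6; per-unit burden on consumers = £2.7.
Market B: pre-tax P* = £69, Q* = 95; post-tax Q = 89; per-unit burden on consumers = £1.5.
Difference: £2.7 vs £1.5 → market A is larger by £1.2.

Market A, by £1.2.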